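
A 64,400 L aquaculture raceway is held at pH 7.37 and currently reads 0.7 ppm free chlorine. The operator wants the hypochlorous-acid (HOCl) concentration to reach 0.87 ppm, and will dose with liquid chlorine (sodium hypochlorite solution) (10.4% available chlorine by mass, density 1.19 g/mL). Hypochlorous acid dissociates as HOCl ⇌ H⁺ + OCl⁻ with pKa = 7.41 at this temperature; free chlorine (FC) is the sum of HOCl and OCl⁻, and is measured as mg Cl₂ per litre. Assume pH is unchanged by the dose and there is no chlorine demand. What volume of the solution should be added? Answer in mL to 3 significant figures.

[OCl⁻]/[HOCl] = 10^(pH − pKa) = 10^(7.37 − 7.41) = 0.912; fraction as HOCl = 1/(1 + 0.912) = 0.523.
Free chlorine required for 0.87 ppm HOCl: 0.87 / 0.523 = 1.663 ppm.
FC to add: 1.663 − 0.7 = 0.9634 mg/L as Cl₂.
Cl₂ equivalent: 0.9634 mg/L × 64,400 L = 62.05 g.
Product at 10.4% available Cl: 62.05 / 0.104 = 596.6 g.
Volume: 596.6 g ÷ 1.19 g/mL = 501.3 mL.

501 mL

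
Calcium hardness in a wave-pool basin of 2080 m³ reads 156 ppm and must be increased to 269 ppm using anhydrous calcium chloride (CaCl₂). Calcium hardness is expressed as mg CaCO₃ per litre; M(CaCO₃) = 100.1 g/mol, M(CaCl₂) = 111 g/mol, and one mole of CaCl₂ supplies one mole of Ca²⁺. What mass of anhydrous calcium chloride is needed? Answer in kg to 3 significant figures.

Volume: 2080 m³ = 2,080,000 L.
Hardness to add: (269 − 156) = 113 mg/L as CaCO₃ × 2,080,000 L = 235,000 g as CaCO₃.
Moles of Ca²⁺ (1 mol Ca²⁺ ≡ 1 mol CaCO₃): 235,000 / 100.1 g/mol = 2348 mol.
Mass of CaCl₂: 2348 × 111 = 260,600 g.

261 kg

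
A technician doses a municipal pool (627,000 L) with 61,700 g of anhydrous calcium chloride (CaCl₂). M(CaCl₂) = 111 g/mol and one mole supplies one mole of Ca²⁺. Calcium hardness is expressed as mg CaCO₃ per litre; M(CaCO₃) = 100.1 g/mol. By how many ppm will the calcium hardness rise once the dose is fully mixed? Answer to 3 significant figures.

Moles of Ca²⁺: 61,700 g ÷ 111 g/mol = 555.9 mol.
As CaCO₃: 555.9 mol × 100.1 g/mol = 55,640 g.
Rise: 55,640 g / 627,000 L × 1000 = 88.74 mg/L.

88.7 ppm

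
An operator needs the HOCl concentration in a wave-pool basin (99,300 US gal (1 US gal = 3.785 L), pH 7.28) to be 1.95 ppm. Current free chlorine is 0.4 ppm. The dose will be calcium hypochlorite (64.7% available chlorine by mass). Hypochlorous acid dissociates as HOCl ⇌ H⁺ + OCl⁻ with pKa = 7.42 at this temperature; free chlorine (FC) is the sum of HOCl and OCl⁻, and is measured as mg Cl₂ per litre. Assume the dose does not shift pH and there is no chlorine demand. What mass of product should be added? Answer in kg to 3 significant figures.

1.72 kg

Volume: 99,300 US gal × 3.785 L/gal = 375,850 L.
[OCl⁻]/[HOCl] = 10^(pH − pKa) = 10^(7.28 − 7.42) = 0.7244; fraction as HOCl = 1/(1 + 0.7244) = 0.5799.
Free chlorine required for 1.95 ppm HOCl: 1.95 / 0.5799 = 3.363 ppm.
FC to add: 3.363 − 0.4 = 2.963 mg/L as Cl₂.
Cl₂ equivalent: 2.963 mg/L × 375,850 L = 1114 g.
Product at 64.7% available Cl: 1114 / 0.647 = 1721 g.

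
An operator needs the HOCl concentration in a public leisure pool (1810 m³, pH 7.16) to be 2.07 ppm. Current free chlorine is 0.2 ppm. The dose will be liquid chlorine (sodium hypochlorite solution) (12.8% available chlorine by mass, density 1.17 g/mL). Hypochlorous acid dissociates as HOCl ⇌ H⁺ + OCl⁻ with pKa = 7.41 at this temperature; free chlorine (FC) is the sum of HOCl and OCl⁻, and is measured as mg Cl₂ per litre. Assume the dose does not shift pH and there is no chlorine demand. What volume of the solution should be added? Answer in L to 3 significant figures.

Volume: 1810 m³ = 1,810,000 L.
[OCl⁻]/[HOCl] = 10^(pH − pKa) = 10^(7.16 − 7.41) = 0.5623; fraction as HOCl = 1/(1 + 0.5623) = 0.6401.
Free chlorine required for 2.07 ppm HOCl: 2.07 / 0.6401 = 3.234 ppm.
FC to add: 3.234 − 0.2 = 3.034 mg/L as Cl₂.
Cl₂ equivalent: 3.034 mg/L × 1,810,000 L = 5492 g.
Product at 12.8% available Cl: 5492 / 0.128 = 42,900 g.
Volume: 42,900 g ÷ 1.17 g/mL = 36,670 mL.

36.7 L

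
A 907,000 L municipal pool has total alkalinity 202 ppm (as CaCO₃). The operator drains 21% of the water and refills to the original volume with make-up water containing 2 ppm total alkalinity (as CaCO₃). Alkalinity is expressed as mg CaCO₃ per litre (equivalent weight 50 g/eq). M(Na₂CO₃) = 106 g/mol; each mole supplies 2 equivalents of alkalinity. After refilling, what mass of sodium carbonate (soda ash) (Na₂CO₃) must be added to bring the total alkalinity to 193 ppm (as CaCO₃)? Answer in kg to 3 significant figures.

After draining 21% and refilling: 202 × 0.79 + 2 × 0.21 = 160 ppm.
Deficit to target: 193 − 160 = 33 mg/L.
As CaCO₃: 33 mg/L × 907,000 L = 29,930 g; ÷ 50 g/eq ÷ 2 = 299.3 mol Na₂CO₃.
Mass: 299.3 × 106 = 31,730 g.

31.7 kg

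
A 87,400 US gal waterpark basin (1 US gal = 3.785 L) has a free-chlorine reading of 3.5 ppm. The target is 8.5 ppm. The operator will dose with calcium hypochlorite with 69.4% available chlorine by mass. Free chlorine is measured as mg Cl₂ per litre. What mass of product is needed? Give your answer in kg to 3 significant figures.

Volume: 87,400 US gal × 3.785 L/gal = 330,809 L.
Chlorine deficit: 8.5 − 3.5 = 5 ppm = 5 mg/L as Cl₂.
Cl₂ equivalent needed: 5 mg/L × 330,809 L = 1,654,000 mg = 1654 g.
Product at 69.4% available chlorine: 1654 / 0.694 = 2383 g.

2.38 kg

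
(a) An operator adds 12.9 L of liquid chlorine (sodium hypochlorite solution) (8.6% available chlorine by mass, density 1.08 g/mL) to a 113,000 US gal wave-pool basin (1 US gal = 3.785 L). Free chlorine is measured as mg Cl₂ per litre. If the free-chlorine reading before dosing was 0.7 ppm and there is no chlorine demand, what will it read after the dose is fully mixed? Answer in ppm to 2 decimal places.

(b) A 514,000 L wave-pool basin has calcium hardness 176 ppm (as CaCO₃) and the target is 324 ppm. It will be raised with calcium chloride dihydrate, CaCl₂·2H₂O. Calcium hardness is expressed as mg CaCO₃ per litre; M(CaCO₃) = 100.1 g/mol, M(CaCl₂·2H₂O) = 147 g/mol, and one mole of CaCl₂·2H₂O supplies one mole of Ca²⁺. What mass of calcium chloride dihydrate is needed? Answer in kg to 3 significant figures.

(a) 3.50 ppm; (b) 112 kg

(a) Volume: 113,000 US gal × 3.785 L/gal = 427,705 L.
(a) Mass of solution: 12.9 L × 1000 mL/L × 1.08 g/mL = 13,930 g.
(a) Available chlorine delivered: 13,930 g × 0.086 = 1198 g as Cl₂.
(a) Concentration rise: 1198 g / 427,705 L = 2.801 mg/L = 2.80 ppm.
(a) Final FC: 0.7 + 2.80 = 3.50 ppm.

(b) Hardness to add: (324 − 176) = 148 mg/L as CaCO₃ × 514,000 L = 76,070 g as CaCO₃.
(b) Moles of Ca²⁺ (1 mol Ca²⁺ ≡ 1 mol CaCO₃): 76,070 / 100.1 g/mol = 760 mol.
(b) Mass of CaCl₂·2H₂O: 760 × 147 = 111,700 g.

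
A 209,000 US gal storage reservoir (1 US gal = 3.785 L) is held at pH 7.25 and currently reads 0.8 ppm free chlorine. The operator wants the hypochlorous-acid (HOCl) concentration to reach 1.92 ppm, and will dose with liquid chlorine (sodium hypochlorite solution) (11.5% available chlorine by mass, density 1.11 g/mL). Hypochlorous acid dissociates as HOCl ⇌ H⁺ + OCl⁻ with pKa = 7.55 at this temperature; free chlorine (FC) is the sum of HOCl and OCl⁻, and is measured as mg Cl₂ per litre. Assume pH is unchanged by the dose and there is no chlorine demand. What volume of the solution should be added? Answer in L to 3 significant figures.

Volume: 209,000 US gal × 3.785 L/gal = 791,065 L.
[OCl⁻]/[HOCl] = 10^(pH − pKa) = 10^(7.25 − 7.55) = 0.5012; fraction as HOCl = 1/(1 + 0.5012) = 0.6661.
Free chlorine required for 1.92 ppm HOCl: 1.92 / 0.6661 = 2.882 ppm.
FC to add: 2.882 − 0.8 = 2.082 mg/L as Cl₂.
Cl₂ equivalent: 2.082 mg/L × 791,065 L = 1647 g.
Product at 11.5% available Cl: 1647 / 0.115 = 14,320 g.
Volume: 14,320 g ÷ 1.11 g/mL = 12,900 mL.

12.9 L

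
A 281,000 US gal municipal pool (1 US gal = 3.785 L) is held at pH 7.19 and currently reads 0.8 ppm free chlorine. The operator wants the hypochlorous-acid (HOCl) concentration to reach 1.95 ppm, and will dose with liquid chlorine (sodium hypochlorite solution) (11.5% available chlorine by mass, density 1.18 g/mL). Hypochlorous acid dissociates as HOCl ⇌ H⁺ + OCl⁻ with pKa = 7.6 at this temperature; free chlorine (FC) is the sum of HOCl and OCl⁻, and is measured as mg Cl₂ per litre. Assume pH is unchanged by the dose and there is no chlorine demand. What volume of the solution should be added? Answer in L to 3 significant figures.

15.0 L

Volume: 281,000 US gal × 3.785 L/gal = 1,063,585 L.
[OCl⁻]/[HOCl] = 10^(pH − pKa) = 10^(7.19 − 7.6) = 0.389; fraction as HOCl = 1/(1 + 0.389) = 0.7199.
Free chlorine required for 1.95 ppm HOCl: 1.95 / 0.7199 = 2.709 ppm.
FC to add: 2.709 − 0.8 = 1.909 mg/L as Cl₂.
Cl₂ equivalent: 1.909 mg/L × 1,063,585 L = 2030 g.
Product at 11.5% available Cl: 2030 / 0.115 = 17,650 g.
Volume: 17,650 g ÷ 1.18 g/mL = 14,960 mL.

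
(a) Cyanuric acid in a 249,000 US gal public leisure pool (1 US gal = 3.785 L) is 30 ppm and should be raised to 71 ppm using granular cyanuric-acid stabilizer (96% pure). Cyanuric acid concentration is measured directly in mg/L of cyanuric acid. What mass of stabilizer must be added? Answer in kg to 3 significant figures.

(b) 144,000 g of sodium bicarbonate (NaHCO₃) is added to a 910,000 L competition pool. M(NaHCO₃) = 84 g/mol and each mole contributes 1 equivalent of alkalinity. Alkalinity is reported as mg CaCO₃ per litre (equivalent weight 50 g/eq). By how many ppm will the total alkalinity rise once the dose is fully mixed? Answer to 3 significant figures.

(a) Volume: 249,000 US gal × 3.785 L/gal = 942,465 L.
(a) CYA to add: (71 − 30) = 41 mg/L × 942,465 L = 38,640 g cyanuric acid.
(a) At 96% purity: 38,640 / 0.96 = 40,250 g product.

(b) Moles of NaHCO₃: 144,000 g ÷ 84 g/mol = 1714 mol → 1714 eq of alkalinity.
(b) As CaCO₃: 1714 eq × 50 g/eq = 85,710 g.
(b) Rise: 85,710 g / 910,000 L × 1000 = 94.19 mg/L.

(a) 40.3 kg; (b) 94.2 ppm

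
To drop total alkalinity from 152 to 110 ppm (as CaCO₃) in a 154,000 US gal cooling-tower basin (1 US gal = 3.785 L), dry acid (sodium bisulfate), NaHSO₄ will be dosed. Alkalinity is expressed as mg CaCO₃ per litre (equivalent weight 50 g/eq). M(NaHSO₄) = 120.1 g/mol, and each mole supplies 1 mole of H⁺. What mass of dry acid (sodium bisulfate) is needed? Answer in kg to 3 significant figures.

Volume: 154,000 US gal × 3.785 L/gal = 582,890 L.
Alkalinity to neutralize: (152 − 110) = 42 mg/L as CaCO₃ × 582,890 L = 24,480 g as CaCO₃.
Equivalents of H⁺ required: 24,480 ÷ 50 g/eq = 489.6 eq = 489.6 mol NaHSO₄.
Mass of NaHSO₄: 489.6 × 120.1 = 58,800 g.

58.8 kg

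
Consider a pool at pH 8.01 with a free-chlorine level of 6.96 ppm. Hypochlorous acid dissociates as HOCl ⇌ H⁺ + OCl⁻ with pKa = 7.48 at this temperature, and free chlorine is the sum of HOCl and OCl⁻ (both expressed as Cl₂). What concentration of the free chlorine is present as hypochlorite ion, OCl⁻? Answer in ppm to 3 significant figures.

[OCl⁻]/[HOCl] = 10^(pH − pKa) = 10^(8.01 − 7.48) = 10^0.53 = 3.388.
Fraction as HOCl = 1 / (1 + 3.388) = 0.2279.
OCl⁻ = (1 − 0.2279) × 6.96 ppm = 5.374 ppm.

5.37 ppm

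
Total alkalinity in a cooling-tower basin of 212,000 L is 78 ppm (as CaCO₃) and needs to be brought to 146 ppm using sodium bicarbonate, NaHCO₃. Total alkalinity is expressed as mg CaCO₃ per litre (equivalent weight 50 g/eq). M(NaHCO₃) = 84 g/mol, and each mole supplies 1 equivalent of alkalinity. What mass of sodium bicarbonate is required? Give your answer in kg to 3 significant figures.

24.2 kg

Alkalinity to add: (146 − 78) = 68 mg/L as CaCO₃ × 212,000 L = 14,420 g as CaCO₃.
Equivalents: 14,420 g ÷ 50 g/eq = 288.3 eq.
NaHCO₃ supplies 1 eq per mole → 288.3 mol.
Mass: 288.3 mol × 84 g/mol = 24,220 g.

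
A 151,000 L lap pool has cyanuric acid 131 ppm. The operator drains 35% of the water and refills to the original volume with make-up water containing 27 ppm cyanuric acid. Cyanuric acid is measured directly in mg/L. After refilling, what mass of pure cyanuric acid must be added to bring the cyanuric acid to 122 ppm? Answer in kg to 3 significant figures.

After draining 35% and refilling: 131 × 0.65 + 27 × 0.35 = 94.6 ppm.
Deficit to target: 122 − 94.6 = 27.4 mg/L.
Mass: 27.4 mg/L × 151,000 L = 4137 g cyanuric acid.

4.14 kg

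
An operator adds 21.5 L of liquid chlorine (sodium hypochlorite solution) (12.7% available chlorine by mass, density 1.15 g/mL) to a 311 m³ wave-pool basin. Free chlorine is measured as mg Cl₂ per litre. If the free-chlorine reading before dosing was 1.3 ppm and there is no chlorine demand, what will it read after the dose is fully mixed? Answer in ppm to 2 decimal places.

11.40 ppm

Volume: 311 m³ = 311,000 L.
Mass of solution: 21.5 L × 1000 mL/L × 1.15 g/mL = 24,720 g.
Available chlorine delivered: 24,720 g × 0.127 = 3140 g as Cl₂.
Concentration rise: 3140 g / 311,000 L = 10.1 mg/L = 10.10 ppm.
Final FC: 1.3 + 10.10 = 11.40 ppm.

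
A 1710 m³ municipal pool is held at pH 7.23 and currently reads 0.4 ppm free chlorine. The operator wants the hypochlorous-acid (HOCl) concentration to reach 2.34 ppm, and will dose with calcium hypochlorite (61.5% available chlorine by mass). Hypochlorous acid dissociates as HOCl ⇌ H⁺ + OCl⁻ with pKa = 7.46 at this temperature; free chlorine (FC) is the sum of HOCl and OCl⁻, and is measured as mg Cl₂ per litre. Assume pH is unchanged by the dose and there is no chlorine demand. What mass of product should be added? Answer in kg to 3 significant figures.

9.23 kg

Volume: 1710 m³ = 1,710,000 L.
[OCl⁻]/[HOCl] = 10^(pH − pKa) = 10^(7.23 − 7.46) = 0.5888; fraction as HOCl = 1/(1 + 0.5888) = 0.6294.
Free chlorine required for 2.34 ppm HOCl: 2.34 / 0.6294 = 3.718 ppm.
FC to add: 3.718 − 0.4 = 3.318 mg/L as Cl₂.
Cl₂ equivalent: 3.318 mg/L × 1,710,000 L = 5674 g.
Product at 61.5% available Cl: 5674 / 0.615 = 9225 g.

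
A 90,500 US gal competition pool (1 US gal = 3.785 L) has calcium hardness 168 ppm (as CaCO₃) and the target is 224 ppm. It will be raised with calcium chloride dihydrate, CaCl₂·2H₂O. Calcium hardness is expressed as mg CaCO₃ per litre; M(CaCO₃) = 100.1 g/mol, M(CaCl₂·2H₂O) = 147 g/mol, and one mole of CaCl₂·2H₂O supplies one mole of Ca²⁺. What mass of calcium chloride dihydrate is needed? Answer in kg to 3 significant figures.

Volume: 90,500 US gal × 3.785 L/gal = 342,542 L.
Hardness to add: (224 − 168) = 56 mg/L as CaCO₃ × 342,542 L = 19,180 g as CaCO₃.
Moles of Ca²⁺ (1 mol Ca²⁺ ≡ 1 mol CaCO₃): 19,180 / 100.1 g/mol = 191.6 mol.
Mass of CaCl₂·2H₂O: 191.6 × 147 = 28,170 g.

28.2 kg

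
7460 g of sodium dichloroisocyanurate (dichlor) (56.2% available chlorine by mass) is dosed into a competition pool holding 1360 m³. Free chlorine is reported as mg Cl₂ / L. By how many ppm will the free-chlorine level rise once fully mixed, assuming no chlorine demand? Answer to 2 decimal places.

Volume: 1360 m³ = 1,360,000 L.
Available chlorine delivered: 7460 g × 0.562 = 4193 g as Cl₂.
Concentration rise: 4193 g / 1,360,000 L = 3.083 mg/L = 3.08 ppm.

3.08 ppm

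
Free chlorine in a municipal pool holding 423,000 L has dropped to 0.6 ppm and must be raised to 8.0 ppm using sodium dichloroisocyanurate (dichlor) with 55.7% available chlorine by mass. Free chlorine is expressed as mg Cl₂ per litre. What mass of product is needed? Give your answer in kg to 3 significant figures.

Chlorine deficit: 8.0 − 0.6 = 7.4 ppm = 7.4 mg/L as Cl₂.
Cl₂ equivalent needed: 7.4 mg/L × 423,000 L = 3,130,000 mg = 3130 g.
Product at 55.7% available chlorine: 3130 / 0.557 = 5620 g.

5.62 kg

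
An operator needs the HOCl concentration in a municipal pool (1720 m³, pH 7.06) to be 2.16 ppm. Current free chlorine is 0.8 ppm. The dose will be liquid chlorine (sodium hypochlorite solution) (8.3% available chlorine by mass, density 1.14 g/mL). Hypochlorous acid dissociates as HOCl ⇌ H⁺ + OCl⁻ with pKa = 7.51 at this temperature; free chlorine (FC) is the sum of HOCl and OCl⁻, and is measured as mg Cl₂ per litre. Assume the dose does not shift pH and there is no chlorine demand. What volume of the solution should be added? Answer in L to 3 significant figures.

38.7 L

Volume: 1720 m³ = 1,720,000 L.
[OCl⁻]/[HOCl] = 10^(pH − pKa) = 10^(7.06 − 7.51) = 0.3548; fraction as HOCl = 1/(1 + 0.3548) = 0.7381.
Free chlorine required for 2.16 ppm HOCl: 2.16 / 0.7381 = 2.926 ppm.
FC to add: 2.926 − 0.8 = 2.126 mg/L as Cl₂.
Cl₂ equivalent: 2.126 mg/L × 1,720,000 L = 3657 g.
Product at 8.3% available Cl: 3657 / 0.083 = 44,070 g.
Volume: 44,070 g ÷ 1.14 g/mL = 38,650 mL.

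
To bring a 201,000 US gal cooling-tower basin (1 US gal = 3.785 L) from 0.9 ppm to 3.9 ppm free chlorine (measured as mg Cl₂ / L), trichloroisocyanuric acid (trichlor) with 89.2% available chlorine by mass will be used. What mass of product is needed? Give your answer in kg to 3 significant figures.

2.56 kg

Volume: 201,000 US gal × 3.785 L/gal = 760,785 L.
Chlorine deficit: 3.9 − 0.9 = 3 ppm = 3 mg/L as Cl₂.
Cl₂ equivalent needed: 3 mg/L × 760,785 L = 2,282,000 mg = 2282 g.
Product at 89.2% available chlorine: 2282 / 0.892 = 2559 g.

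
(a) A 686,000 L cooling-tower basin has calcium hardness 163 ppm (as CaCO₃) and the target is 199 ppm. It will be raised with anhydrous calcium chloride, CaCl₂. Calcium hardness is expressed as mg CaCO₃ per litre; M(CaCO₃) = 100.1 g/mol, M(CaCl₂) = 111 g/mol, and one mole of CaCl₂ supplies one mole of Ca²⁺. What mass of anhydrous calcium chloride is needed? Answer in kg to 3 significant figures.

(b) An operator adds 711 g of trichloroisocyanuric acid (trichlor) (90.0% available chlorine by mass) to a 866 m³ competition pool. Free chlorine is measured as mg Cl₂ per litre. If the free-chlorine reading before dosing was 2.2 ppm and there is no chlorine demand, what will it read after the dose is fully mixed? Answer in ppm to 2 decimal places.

(a) 27.4 kg; (b) 2.94 ppm

(a) Hardness to add: (199 − 163) = 36 mg/L as CaCO₃ × 686,000 L = 24,700 g as CaCO₃.
(a) Moles of Ca²⁺ (1 mol Ca²⁺ ≡ 1 mol CaCO₃): 24,700 / 100.1 g/mol = 246.7 mol.
(a) Mass of CaCl₂: 246.7 × 111 = 27,390 g.

(b) Volume: 866 m³ = 866,000 L.
(b) Available chlorine delivered: 711 g × 0.9 = 639.9 g as Cl₂.
(b) Concentration rise: 639.9 g / 866,000 L = 0.7389 mg/L = 0.74 ppm.
(b) Final FC: 2.2 + 0.74 = 2.94 ppm.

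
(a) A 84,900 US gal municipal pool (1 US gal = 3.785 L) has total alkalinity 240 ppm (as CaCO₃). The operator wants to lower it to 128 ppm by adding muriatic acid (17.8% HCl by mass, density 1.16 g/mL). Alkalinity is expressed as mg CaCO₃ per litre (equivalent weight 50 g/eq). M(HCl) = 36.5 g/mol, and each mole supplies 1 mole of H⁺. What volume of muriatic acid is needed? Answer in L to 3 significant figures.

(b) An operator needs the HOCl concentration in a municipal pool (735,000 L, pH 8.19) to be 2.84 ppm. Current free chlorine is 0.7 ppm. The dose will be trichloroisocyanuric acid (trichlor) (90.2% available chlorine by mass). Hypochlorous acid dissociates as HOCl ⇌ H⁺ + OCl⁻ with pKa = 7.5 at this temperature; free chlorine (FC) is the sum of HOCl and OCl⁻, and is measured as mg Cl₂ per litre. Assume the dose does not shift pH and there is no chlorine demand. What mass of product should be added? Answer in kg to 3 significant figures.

(a) Volume: 84,900 US gal × 3.785 L/gal = 321,346 L.
(a) Alkalinity to neutralize: (240 − 128) = 112 mg/L as CaCO₃ × 321,346 L = 35,990 g as CaCO₃.
(a) Equivalents of H⁺ required: 35,990 ÷ 50 g/eq = 719.8 eq = 719.8 mol HCl.
(a) Mass of HCl: 719.8 × 36.5 = 26,270 g.
(a) Mass of 17.8% solution: 26,270 / 0.178 = 147,600 g.
(a) Volume: 147,600 g ÷ 1.16 g/mL = 127,200 mL.

(b) [OCl⁻]/[HOCl] = 10^(pH − pKa) = 10^(8.19 − 7.5) = 4.898; fraction as HOCl = 1/(1 + 4.898) = 0.1696.
(b) Free chlorine required for 2.84 ppm HOCl: 2.84 / 0.1696 = 16.75 ppm.
(b) FC to add: 16.75 − 0.7 = 16.05 mg/L as Cl₂.
(b) Cl₂ equivalent: 16.05 mg/L × 735,000 L = 11,800 g.
(b) Product at 90.2% available Cl: 11,800 / 0.902 = 13,080 g.

(a) 127 L; (b) 13.1 kg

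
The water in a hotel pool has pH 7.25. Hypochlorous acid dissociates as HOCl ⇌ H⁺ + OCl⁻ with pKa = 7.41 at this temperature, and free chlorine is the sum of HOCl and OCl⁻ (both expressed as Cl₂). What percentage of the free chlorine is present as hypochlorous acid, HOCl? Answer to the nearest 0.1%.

59.1%

[OCl⁻]/[HOCl] = 10^(pH − pKa) = 10^(7.25 − 7.41) = 10^-0.16 = 0.6918.
Fraction as HOCl = 1 / (1 + 0.6918) = 0.5911.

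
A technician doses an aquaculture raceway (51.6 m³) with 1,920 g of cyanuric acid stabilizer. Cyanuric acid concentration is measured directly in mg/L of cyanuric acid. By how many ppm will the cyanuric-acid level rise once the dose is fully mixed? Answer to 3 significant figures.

Volume: 51.6 m³ = 51,600 L.
Rise: 1,920 g / 51,600 L × 1000 = 37.21 mg/L.

37.2 ppm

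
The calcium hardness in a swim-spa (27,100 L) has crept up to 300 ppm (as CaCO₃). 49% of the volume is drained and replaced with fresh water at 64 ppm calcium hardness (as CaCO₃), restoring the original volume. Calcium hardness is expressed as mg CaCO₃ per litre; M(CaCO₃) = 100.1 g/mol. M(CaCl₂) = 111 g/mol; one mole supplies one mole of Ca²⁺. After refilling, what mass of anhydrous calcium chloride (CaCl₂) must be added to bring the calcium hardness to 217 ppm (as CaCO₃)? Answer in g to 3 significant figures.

981 g

After draining 49% and refilling: 300 × 0.51 + 64 × 0.49 = 184.36 ppm.
Deficit to target: 217 − 184.36 = 32.64 mg/L.
As CaCO₃: 32.64 mg/L × 27,100 L = 884.5 g; ÷ 100.1 = 8.837 mol Ca²⁺.
Mass: 8.837 × 111 = 980.9 g.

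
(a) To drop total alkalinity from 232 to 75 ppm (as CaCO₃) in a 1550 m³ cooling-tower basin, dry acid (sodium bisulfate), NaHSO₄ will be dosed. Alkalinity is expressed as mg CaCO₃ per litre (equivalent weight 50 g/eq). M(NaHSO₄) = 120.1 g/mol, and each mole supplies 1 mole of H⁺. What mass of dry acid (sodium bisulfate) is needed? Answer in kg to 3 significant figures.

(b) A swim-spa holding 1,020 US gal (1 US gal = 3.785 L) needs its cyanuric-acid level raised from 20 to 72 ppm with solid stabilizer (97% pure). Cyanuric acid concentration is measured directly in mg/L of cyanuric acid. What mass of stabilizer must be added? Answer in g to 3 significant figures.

(a) Volume: 1550 m³ = 1,550,000 L.
(a) Alkalinity to neutralize: (232 − 75) = 157 mg/L as CaCO₃ × 1,550,000 L = 243,400 g as CaCO₃.
(a) Equivalents of H⁺ required: 243,400 ÷ 50 g/eq = 4867 eq = 4867 mol NaHSO₄.
(a) Mass of NaHSO₄: 4867 × 120.1 = 584,500 g.

(b) Volume: 1,020 US gal × 3.785 L/gal = 3,861 L.
(b) CYA to add: (72 − 20) = 52 mg/L × 3,861 L = 200.8 g cyanuric acid.
(b) At 97% purity: 200.8 / 0.97 = 207 g product.

(a) 585 kg; (b) 207 g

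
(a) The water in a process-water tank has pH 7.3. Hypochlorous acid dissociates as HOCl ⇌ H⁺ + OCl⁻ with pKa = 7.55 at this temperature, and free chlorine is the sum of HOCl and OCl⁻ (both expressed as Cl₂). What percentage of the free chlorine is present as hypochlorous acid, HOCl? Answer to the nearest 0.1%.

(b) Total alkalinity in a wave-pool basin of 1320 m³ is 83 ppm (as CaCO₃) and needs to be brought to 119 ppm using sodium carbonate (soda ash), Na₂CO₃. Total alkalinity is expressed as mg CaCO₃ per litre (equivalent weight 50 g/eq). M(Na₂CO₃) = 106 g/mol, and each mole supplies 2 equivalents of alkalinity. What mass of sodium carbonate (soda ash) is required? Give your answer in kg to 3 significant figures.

(a) 64.0%; (b) 50.4 kg

(a) [OCl⁻]/[HOCl] = 10^(pH − pKa) = 10^(7.3 − 7.55) = 10^-0.25 = 0.5623.
(a) Fraction as HOCl = 1 / (1 + 0.5623) = 0.6401.

(b) Volume: 1320 m³ = 1,320,000 L.
(b) Alkalinity to add: (119 − 83) = 36 mg/L as CaCO₃ × 1,320,000 L = 47,520 g as CaCO₃.
(b) Equivalents: 47,520 g ÷ 50 g/eq = 950.4 eq.
(b) Each mole of Na₂CO₃ supplies 2 eq, so 950.4 / 2 = 475.2 mol.
(b) Mass: 475.2 mol × 106 g/mol = 50,370 g.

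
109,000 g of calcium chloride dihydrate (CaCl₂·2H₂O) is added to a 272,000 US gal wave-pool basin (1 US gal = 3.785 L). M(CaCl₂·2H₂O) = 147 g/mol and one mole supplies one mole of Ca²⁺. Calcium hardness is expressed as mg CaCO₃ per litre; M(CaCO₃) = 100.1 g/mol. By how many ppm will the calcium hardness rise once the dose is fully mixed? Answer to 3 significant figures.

72.1 ppm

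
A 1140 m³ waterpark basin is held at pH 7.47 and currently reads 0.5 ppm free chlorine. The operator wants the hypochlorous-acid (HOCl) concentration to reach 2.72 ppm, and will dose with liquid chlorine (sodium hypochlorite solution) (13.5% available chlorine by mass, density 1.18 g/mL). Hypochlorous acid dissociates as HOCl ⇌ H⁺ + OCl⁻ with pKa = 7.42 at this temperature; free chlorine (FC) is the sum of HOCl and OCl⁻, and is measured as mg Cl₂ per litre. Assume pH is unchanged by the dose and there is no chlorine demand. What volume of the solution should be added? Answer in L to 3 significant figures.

Volume: 1140 m³ = 1,140,000 L.
[OCl⁻]/[HOCl] = 10^(pH − pKa) = 10^(7.47 − 7.42) = 1.122; fraction as HOCl = 1/(1 + 1.122) = 0.4712.
Free chlorine required for 2.72 ppm HOCl: 2.72 / 0.4712 = 5.772 ppm.
FC to add: 5.772 − 0.5 = 5.272 mg/L as Cl₂.
Cl₂ equivalent: 5.272 mg/L × 1,140,000 L = 6010 g.
Product at 13.5% available Cl: 6010 / 0.135 = 44,520 g.
Volume: 44,520 g ÷ 1.18 g/mL = 37,730 mL.

37.7 L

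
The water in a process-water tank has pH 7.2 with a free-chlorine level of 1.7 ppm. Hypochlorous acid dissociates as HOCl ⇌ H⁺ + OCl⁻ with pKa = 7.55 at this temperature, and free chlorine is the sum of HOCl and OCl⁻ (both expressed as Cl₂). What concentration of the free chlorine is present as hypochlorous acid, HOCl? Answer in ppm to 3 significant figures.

[OCl⁻]/[HOCl] = 10^(pH − pKa) = 10^(7.2 − 7.55) = 10^-0.35 = 0.4467.
Fraction as HOCl = 1 / (1 + 0.4467) = 0.6912.
HOCl = 0.6912 × 1.7 ppm = 1.175 ppm.

1.18 ppm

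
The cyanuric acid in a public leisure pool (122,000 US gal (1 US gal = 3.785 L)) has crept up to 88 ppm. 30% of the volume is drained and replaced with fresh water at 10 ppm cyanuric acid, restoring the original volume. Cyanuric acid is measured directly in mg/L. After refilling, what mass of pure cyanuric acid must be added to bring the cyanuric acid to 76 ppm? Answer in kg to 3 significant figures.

5.26 kg

Volume: 122,000 US gal × 3.785 L/gal = 461,770 L.
After draining 30% and refilling: 88 × 0.70 + 10 × 0.30 = 64.6 ppm.
Deficit to target: 76 − 64.6 = 11.4 mg/L.
Mass: 11.4 mg/L × 461,770 L = 5264 g cyanuric acid.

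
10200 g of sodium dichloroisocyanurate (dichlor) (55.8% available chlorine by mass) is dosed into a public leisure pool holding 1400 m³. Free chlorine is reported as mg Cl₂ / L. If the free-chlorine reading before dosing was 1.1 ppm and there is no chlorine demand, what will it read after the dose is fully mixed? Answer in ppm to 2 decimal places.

5.17 ppm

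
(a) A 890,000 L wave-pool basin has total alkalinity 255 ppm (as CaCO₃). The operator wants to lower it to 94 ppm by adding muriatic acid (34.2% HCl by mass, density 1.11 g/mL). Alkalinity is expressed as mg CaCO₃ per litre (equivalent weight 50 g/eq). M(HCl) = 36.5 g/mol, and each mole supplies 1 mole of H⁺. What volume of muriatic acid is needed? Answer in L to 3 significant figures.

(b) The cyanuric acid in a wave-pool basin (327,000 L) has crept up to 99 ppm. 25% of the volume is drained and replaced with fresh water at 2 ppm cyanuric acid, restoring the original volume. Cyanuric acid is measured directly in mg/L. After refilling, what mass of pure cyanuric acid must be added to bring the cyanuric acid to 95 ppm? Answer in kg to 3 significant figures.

(a) 276 L; (b) 6.62 kg

(a) Alkalinity to neutralize: (255 − 94) = 161 mg/L as CaCO₃ × 890,000 L = 143,300 g as CaCO₃.
(a) Equivalents of H⁺ required: 143,300 ÷ 50 g/eq = 2866 eq = 2866 mol HCl.
(a) Mass of HCl: 2866 × 36.5 = 104,600 g.
(a) Mass of 34.2% solution: 104,600 / 0.342 = 305,900 g.
(a) Volume: 305,900 g ÷ 1.11 g/mL = 275,500 mL.

(b) After draining 25% and refilling: 99 × 0.75 + 2 × 0.25 = 74.75 ppm.
(b) Deficit to target: 95 − 74.75 = 20.25 mg/L.
(b) Mass: 20.25 mg/L × 327,000 L = 6622 g cyanuric acid.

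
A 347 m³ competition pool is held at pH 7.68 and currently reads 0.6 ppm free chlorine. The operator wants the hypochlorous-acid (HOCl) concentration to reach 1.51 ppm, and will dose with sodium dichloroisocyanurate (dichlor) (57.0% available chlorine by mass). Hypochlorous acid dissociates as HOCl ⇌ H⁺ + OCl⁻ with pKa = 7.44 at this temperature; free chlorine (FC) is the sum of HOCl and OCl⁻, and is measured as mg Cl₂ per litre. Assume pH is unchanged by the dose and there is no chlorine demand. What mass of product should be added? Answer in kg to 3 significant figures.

Volume: 347 m³ = 347,000 L.
[OCl⁻]/[HOCl] = 10^(pH − pKa) = 10^(7.68 − 7.44) = 1.738; fraction as HOCl = 1/(1 + 1.738) = 0.3653.
Free chlorine required for 1.51 ppm HOCl: 1.51 / 0.3653 = 4.134 ppm.
FC to add: 4.134 − 0.6 = 3.534 mg/L as Cl₂.
Cl₂ equivalent: 3.534 mg/L × 347,000 L = 1226 g.
Product at 57.0% available Cl: 1226 / 0.57 = 2151 g.

2.15 kg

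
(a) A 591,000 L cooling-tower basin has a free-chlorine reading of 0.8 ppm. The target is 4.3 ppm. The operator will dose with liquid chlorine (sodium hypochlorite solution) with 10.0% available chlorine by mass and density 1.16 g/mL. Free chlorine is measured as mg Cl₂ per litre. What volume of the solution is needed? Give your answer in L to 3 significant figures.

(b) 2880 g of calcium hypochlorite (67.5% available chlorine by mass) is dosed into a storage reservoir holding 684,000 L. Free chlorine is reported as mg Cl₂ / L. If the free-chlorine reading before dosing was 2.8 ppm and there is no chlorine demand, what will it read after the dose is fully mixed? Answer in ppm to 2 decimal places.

(a) 17.8 L; (b) 5.64 ppm

(a) Chlorine deficit: 4.3 − 0.8 = 3.5 ppm = 3.5 mg/L as Cl₂.
(a) Cl₂ equivalent needed: 3.5 mg/L × 591,000 L = 2,068,000 mg = 2068 g.
(a) Product at 10.0% available chlorine: 2068 / 0.1 = 20,680 g.
(a) Volume at density 1.16 g/mL: 20,680 g ÷ 1.16 g/mL = 17,830 mL.

(b) Available chlorine delivered: 2880 g × 0.675 = 1944 g as Cl₂.
(b) Concentration rise: 1944 g / 684,000 L = 2.842 mg/L = 2.84 ppm.
(b) Final FC: 2.8 + 2.84 = 5.64 ppm.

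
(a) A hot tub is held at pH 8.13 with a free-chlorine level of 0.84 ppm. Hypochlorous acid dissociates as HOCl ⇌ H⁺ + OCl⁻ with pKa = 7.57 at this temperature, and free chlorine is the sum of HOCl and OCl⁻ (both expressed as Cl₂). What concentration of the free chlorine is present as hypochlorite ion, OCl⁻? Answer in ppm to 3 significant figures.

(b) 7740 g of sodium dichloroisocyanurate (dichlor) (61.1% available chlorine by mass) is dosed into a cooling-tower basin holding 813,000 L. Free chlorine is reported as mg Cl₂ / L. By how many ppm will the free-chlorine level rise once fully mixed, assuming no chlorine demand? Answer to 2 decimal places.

(a) [OCl⁻]/[HOCl] = 10^(pH − pKa) = 10^(8.13 − 7.57) = 10^0.56 = 3.631.
(a) Fraction as HOCl = 1 / (1 + 3.631) = 0.2159.
(a) OCl⁻ = (1 − 0.2159) × 0.84 ppm = 0.6586 ppm.

(b) Available chlorine delivered: 7740 g × 0.611 = 4729 g as Cl₂.
(b) Concentration rise: 4729 g / 813,000 L = 5.817 mg/L = 5.82 ppm.

(a) 0.659 ppm; (b) 5.82 ppm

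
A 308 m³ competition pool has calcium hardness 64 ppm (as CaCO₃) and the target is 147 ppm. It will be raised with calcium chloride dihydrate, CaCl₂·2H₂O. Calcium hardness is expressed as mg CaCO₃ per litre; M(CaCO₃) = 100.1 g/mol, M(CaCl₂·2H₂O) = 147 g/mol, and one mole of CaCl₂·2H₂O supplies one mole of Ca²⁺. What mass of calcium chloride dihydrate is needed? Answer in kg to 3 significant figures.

37.5 kg

Volume: 308 m³ = 308,000 L.
Hardness to add: (147 − 64) = 83 mg/L as CaCO₃ × 308,000 L = 25,560 g as CaCO₃.
Moles of Ca²⁺ (1 mol Ca²⁺ ≡ 1 mol CaCO₃): 25,560 / 100.1 g/mol = 255.4 mol.
Mass of CaCl₂·2H₂O: 255.4 × 147 = 37,540 g.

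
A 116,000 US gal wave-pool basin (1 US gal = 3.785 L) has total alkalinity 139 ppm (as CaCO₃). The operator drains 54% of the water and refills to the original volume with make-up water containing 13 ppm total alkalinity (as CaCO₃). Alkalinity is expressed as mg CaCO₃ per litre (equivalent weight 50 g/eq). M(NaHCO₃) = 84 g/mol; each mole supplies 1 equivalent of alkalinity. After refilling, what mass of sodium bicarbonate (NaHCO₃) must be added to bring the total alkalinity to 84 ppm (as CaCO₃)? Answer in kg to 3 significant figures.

9.62 kg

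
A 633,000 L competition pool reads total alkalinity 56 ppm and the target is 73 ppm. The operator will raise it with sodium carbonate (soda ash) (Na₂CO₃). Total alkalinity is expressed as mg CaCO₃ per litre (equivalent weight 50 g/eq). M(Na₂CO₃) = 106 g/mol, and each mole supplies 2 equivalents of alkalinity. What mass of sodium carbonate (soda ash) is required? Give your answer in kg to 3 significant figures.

Alkalinity to add: (73 − 56) = 17 mg/L as CaCO₃ × 633,000 L = 10,760 g as CaCO₃.
Equivalents: 10,760 g ÷ 50 g/eq = 215.2 eq.
Each mole of Na₂CO₃ supplies 2 eq, so 215.2 / 2 = 107.6 mol.
Mass: 107.6 mol × 106 g/mol = 11,410 g.

11.4 kg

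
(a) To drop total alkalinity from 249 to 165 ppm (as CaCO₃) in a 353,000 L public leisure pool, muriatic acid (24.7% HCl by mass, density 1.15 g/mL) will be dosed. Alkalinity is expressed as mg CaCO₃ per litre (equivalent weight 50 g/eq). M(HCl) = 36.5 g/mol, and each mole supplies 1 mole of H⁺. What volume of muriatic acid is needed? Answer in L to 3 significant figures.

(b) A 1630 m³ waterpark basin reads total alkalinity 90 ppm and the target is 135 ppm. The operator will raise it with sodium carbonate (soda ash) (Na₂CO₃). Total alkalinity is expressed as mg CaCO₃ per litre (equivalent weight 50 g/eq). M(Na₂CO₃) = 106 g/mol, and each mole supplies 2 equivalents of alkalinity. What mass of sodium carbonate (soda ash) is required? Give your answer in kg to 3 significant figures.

(a) 76.2 L; (b) 77.8 kg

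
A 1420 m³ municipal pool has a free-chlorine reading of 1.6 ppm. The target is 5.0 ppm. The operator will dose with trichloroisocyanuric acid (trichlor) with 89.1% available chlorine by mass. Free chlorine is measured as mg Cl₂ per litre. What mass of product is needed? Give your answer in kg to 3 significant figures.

5.42 kg

Volume: 1420 m³ = 1,420,000 L.
Chlorine deficit: 5.0 − 1.6 = 3.4 ppm = 3.4 mg/L as Cl₂.
Cl₂ equivalent needed: 3.4 mg/L × 1,420,000 L = 4,828,000 mg = 4828 g.
Product at 89.1% available chlorine: 4828 / 0.891 = 5419 g.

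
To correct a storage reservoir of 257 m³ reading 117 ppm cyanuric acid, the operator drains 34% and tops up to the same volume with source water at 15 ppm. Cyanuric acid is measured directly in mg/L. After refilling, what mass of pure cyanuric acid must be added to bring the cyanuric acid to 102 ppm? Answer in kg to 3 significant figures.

5.06 kg

Volume: 257 m³ = 257,000 L.
After draining 34% and refilling: 117 × 0.66 + 15 × 0.34 = 82.32 ppm.
Deficit to target: 102 − 82.32 = 19.68 mg/L.
Mass: 19.68 mg/L × 257,000 L = 5058 g cyanuric acid.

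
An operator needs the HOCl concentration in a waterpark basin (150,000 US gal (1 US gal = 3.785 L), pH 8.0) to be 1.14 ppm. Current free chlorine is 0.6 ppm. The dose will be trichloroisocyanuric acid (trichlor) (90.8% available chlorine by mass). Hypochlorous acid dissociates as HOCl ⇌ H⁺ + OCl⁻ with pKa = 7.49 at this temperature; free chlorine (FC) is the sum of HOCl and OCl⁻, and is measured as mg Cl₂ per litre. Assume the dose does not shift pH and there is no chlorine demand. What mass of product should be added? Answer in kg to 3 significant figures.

Volume: 150,000 US gal × 3.785 L/gal = 567,750 L.
[OCl⁻]/[HOCl] = 10^(pH − pKa) = 10^(8.0 − 7.49) = 3.236; fraction as HOCl = 1/(1 + 3.236) = 0.2361.
Free chlorine required for 1.14 ppm HOCl: 1.14 / 0.2361 = 4.829 ppm.
FC to add: 4.829 − 0.6 = 4.229 mg/L as Cl₂.
Cl₂ equivalent: 4.229 mg/L × 567,750 L = 2401 g.
Product at 90.8% available Cl: 2401 / 0.908 = 2644 g.

2.64 kg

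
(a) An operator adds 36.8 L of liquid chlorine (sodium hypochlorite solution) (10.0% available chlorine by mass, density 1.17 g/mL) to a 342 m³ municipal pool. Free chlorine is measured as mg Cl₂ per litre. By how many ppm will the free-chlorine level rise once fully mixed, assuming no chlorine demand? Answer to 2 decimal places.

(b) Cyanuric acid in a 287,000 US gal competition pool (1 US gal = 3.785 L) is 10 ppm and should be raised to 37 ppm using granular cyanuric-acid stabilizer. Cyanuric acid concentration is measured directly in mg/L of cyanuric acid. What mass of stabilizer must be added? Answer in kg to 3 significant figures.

(a) Volume: 342 m³ = 342,000 L.
(a) Mass of solution: 36.8 L × 1000 mL/L × 1.17 g/mL = 43,060 g.
(a) Available chlorine delivered: 43,060 g × 0.1 = 4306 g as Cl₂.
(a) Concentration rise: 4306 g / 342,000 L = 12.59 mg/L = 12.59 ppm.

(b) Volume: 287,000 US gal × 3.785 L/gal = 1,086,295 L.
(b) CYA to add: (37 − 10) = 27 mg/L × 1,086,295 L = 29,330 g cyanuric acid.

(a) 12.59 ppm; (b) 29.3 kg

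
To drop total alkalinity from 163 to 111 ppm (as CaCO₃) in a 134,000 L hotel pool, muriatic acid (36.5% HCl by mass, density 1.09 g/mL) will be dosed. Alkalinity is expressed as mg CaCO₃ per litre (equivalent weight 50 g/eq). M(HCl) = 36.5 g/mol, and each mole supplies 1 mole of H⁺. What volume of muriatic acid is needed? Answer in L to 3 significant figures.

12.8 L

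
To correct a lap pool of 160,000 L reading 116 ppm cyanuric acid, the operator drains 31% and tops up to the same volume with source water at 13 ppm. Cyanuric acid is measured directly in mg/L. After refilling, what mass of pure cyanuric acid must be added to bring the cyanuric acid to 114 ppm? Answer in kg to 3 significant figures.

After draining 31% and refilling: 116 × 0.69 + 13 × 0.31 = 84.07 ppm.
Deficit to target: 114 − 84.07 = 29.93 mg/L.
Mass: 29.93 mg/L × 160,000 L = 4789 g cyanuric acid.

4.79 kg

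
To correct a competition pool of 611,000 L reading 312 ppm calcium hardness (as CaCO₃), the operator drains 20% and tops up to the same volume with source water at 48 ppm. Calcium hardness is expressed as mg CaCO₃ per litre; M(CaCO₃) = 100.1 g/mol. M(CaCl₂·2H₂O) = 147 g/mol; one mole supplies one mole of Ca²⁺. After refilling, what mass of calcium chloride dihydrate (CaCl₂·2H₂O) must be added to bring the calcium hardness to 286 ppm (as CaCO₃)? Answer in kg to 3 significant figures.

After draining 20% and refilling: 312 × 0.80 + 48 × 0.20 = 259.2 ppm.
Deficit to target: 286 − 259.2 = 26.8 mg/L.
As CaCO₃: 26.8 mg/L × 611,000 L = 16,370 g; ÷ 100.1 = 163.6 mol Ca²⁺.
Mass: 163.6 × 147 = 24,050 g.

24.0 kg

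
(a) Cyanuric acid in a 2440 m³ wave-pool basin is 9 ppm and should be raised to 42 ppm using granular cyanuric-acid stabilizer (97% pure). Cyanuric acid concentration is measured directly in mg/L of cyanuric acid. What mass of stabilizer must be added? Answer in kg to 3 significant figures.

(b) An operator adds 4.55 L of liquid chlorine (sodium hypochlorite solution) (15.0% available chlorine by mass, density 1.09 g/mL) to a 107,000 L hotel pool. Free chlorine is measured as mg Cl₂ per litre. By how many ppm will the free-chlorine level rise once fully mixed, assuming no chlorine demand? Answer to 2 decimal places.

(a) 83.0 kg; (b) 6.95 ppm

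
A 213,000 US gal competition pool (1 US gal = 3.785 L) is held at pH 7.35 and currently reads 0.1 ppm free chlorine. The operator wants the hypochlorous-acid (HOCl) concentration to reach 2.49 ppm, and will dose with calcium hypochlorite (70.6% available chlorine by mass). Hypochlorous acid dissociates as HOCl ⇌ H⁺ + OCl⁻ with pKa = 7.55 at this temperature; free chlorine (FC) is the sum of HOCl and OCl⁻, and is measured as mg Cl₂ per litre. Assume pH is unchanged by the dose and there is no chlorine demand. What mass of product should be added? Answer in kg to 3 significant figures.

Volume: 213,000 US gal × 3.785 L/gal = 806,205 L.
[OCl⁻]/[HOCl] = 10^(pH − pKa) = 10^(7.35 − 7.55) = 0.631; fraction as HOCl = 1/(1 + 0.631) = 0.6131.
Free chlorine required for 2.49 ppm HOCl: 2.49 / 0.6131 = 4.061 ppm.
FC to add: 4.061 − 0.1 = 3.961 mg/L as Cl₂.
Cl₂ equivalent: 3.961 mg/L × 806,205 L = 3193 g.
Product at 70.6% available Cl: 3193 / 0.706 = 4523 g.

4.52 kg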